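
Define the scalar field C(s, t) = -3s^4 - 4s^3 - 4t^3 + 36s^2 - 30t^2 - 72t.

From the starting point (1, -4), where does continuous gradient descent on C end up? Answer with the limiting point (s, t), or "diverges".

C is separable, so gradient descent decouples: s follows -∂C/∂s, t follows -∂C/∂t.
∂C/∂s = -12s(s - 2)(s + 3); at s=1 this is 48, so s decreases.
∂C/∂t = -12(t + 2)(t + 3); at t=-4 this is -24, so t increases.
s converges to its nearest critical value 0 (a local min of the s-part); t converges to -3. The iterate converges to (0, -3).

(0, -3)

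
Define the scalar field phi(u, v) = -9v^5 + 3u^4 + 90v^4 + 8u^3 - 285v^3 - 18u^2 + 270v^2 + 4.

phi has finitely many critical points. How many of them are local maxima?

phi separates as a function of u plus a function of v, so ∇phi=0 decouples.
∂phi/∂u = 12u(u - 1)(u + 3) = 0 at u ∈ {-3, 0, 1}; ∂phi/∂v = -45v(v - 4)(v - 3)(v - 1) = 0 at v ∈ {0, 1, 3, 4}.
The Hessian is diagonal: diag(phi_uu, phi_vv). Second derivatives: phi_uu(-3)=144, phi_uu(0)=-36, phi_uu(1)=48; phi_vv(0)=540, phi_vv(1)=-270, phi_vv(3)=270, phi_vv(4)=-540.
Local maxima occur where both diagonal entries negative: (0, 1), (0, 4). Count: 2.

2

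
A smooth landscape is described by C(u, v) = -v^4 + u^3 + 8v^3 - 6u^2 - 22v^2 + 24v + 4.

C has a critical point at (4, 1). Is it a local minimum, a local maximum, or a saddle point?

saddle point

The mixed partial ∂²C/∂u∂v is 0, so the Hessian at any point is diag(C_uu, C_vv) = diag(6(u - 2), 4(-3v^2 + 12v - 11)).
At (4, 1): H = diag(12, -8).
The eigenvalues have opposite signs, so H is indefinite: a saddle point.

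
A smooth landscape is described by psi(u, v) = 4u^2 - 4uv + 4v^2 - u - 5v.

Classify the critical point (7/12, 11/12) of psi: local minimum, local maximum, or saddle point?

local minimum

The Hessian of psi is constant: H = [[8, -4], [-4, 8]].
det(H) = 8·8 − (-4)² = 48.
det(H) > 0 and tr(H) = 16 > 0, so H is positive definite and the point is a local minimum.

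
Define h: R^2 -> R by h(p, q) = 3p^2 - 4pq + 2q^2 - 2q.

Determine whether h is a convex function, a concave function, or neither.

h is quadratic, so its Hessian is the constant matrix H = [[6, -4], [-4, 4]].
det(H) = 8, tr(H) = 10.
det(H) > 0 and tr(H) > 0, so H is positive definite everywhere: convex.

convex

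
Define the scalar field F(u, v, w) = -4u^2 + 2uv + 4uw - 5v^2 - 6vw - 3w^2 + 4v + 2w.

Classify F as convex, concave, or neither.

F is quadratic, so its Hessian is the constant matrix H = [[-8, 2, 4], [2, -10, -6], [4, -6, -6]].
Leading principal minors: -8, 76, -104.
Signs alternate −, +, − ⇒ H ≺ 0 ⇒ concave.

concave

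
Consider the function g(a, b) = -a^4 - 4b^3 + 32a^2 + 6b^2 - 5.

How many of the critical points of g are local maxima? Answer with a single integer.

2

g separates as a function of a plus a function of b, so ∇g=0 decouples.
∂g/∂a = -4a(a - 4)(a + 4) = 0 at a ∈ {-4, 0, 4}; ∂g/∂b = -12b(b - 1) = 0 at b ∈ {0, 1}.
The Hessian is diagonal: diag(g_aa, g_bb). Second derivatives: g_aa(-4)=-128, g_aa(0)=64, g_aa(4)=-128; g_bb(0)=12, g_bb(1)=-12.
Local maxima occur where both diagonal entries negative: (-4, 1), (4, 1). Count: 2.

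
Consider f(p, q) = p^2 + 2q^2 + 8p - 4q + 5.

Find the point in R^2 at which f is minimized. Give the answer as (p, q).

(-4, 1)

f(p,q) separates as A(p) + B(q) + 5, so its minimum is min A + min B + 5.
A'(p) = 2p + 8 vanishes at p ∈ {-4}; B'(q) = 4q - 4 vanishes at q ∈ {1}.
Local minima of A (where A''>0): A(-4)=-16. Local minima of B: B(1)=-2.
So the global minimum of f is A(-4) + B(1) + 5 = -16 − 2 + 5 = -13, attained at (-4, 1).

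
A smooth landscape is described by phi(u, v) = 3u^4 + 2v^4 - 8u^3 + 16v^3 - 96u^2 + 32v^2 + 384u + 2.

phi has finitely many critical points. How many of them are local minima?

4

phi separates as a function of u plus a function of v, so ∇phi=0 decouples.
∂phi/∂u = 12(u - 4)(u - 2)(u + 4) = 0 at u ∈ {-4, 2, 4}; ∂phi/∂v = 8v(v + 2)(v + 4) = 0 at v ∈ {-4, -2, 0}.
The Hessian is diagonal: diag(phi_uu, phi_vv). Second derivatives: phi_uu(-4)=576, phi_uu(2)=-144, phi_uu(4)=192; phi_vv(-4)=64, phi_vv(-2)=-32, phi_vv(0)=64.
Local minima occur where both diagonal entries positive: (-4, -4), (-4, 0), (4, -4), (4, 0). Count: 4.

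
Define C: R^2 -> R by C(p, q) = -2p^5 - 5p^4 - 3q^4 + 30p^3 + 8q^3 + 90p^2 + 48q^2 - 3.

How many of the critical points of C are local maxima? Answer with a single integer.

4

C separates as a function of p plus a function of q, so ∇C=0 decouples.
∂C/∂p = -10p(p - 3)(p + 2)(p + 3) = 0 at p ∈ {-3, -2, 0, 3}; ∂C/∂q = -12q(q - 4)(q + 2) = 0 at q ∈ {-2, 0, 4}.
The Hessian is diagonal: diag(C_pp, C_qq). Second derivatives: C_pp(-3)=180, C_pp(-2)=-100, C_pp(0)=180, C_pp(3)=-900; C_qq(-2)=-144, C_qq(0)=96, C_qq(4)=-288.
Local maxima occur where both diagonal entries negative: (-2, -2), (-2, 4), (3, -2), (3, 4). Count: 4.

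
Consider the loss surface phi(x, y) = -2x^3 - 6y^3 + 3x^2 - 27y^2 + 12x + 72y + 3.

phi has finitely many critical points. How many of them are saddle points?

2

phi separates as a function of x plus a function of y, so ∇phi=0 decouples.
∂phi/∂x = -6(x - 2)(x + 1) = 0 at x ∈ {-1, 2}; ∂phi/∂y = -18(y - 1)(y + 4) = 0 at y ∈ {-4, 1}.
The Hessian is diagonal: diag(phi_xx, phi_yy). Second derivatives: phi_xx(-1)=18, phi_xx(2)=-18; phi_yy(-4)=90, phi_yy(1)=-90.
Saddle points occur where the two diagonal entries have opposite signs: (-1, 1), (2, -4). Count: 2.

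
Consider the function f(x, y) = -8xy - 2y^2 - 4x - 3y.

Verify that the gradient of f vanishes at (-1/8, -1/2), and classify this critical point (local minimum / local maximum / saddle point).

saddle point

∇f = (-8y - 4, -8x - 4y - 3); substituting (-1/8, -1/2) gives ∇f = (0, 0), so (-1/8, -1/2) is indeed a critical point.
The Hessian of f is constant: H = [[0, -8], [-8, -4]].
det(H) = 0·(-4) − (-8)² = -64.
Since det(H) < 0, H is indefinite and the critical point is a saddle point.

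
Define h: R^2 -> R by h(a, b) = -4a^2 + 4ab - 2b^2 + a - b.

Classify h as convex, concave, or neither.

h is quadratic, so its Hessian is the constant matrix H = [[-8, 4], [4, -4]].
det(H) = 16, tr(H) = -12.
det(H) > 0 and tr(H) < 0, so H is negative definite everywhere: concave.

concave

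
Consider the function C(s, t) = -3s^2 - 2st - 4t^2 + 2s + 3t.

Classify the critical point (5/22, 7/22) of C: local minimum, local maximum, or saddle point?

local maximum

The Hessian of C is constant: H = [[-6, -2], [-2, -8]].
det(H) = (-6)·(-8) − (-2)² = 44.
det(H) > 0 and tr(H) = -14 < 0, so H is negative definite and the point is a local maximum.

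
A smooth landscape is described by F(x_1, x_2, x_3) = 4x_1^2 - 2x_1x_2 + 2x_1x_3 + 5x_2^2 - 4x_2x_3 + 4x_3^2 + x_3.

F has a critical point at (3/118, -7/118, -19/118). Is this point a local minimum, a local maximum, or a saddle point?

local minimum

The Hessian is constant: H = [[8, -2, 2], [-2, 10, -4], [2, -4, 8]].
Leading principal minors: Δ₁ = 8, Δ₂ = 76, Δ₃ = 472.
All leading minors are positive, so H is positive definite: a local minimum.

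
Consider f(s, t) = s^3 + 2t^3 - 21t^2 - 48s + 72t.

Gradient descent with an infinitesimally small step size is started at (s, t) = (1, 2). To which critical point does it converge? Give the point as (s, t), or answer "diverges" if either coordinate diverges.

diverges

f is separable, so gradient descent decouples: s follows -∂f/∂s, t follows -∂f/∂t.
∂f/∂s = 3(s - 4)(s + 4); at s=1 this is -45, so s increases.
∂f/∂t = 6(t - 4)(t - 3); at t=2 this is 12, so t decreases.
The t-coordinate has no critical point in that direction and runs off to infinity.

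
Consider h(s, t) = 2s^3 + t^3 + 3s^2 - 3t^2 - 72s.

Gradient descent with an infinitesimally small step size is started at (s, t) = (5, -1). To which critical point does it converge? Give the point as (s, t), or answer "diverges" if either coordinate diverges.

diverges

h is separable, so gradient descent decouples: s follows -∂h/∂s, t follows -∂h/∂t.
∂h/∂s = 6(s - 3)(s + 4); at s=5 this is 108, so s decreases.
∂h/∂t = 3t(t - 2); at t=-1 this is 9, so t decreases.
The t-coordinate has no critical point in that direction and runs off to infinity.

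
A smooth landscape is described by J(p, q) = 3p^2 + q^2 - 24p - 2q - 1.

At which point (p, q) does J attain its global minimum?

J(p,q) separates as A(p) + B(q) − 1, so its minimum is min A + min B − 1.
A'(p) = 6p - 24 vanishes at p ∈ {4}; B'(q) = 2q - 2 vanishes at q ∈ {1}.
Local minima of A (where A''>0): A(4)=-48. Local minima of B: B(1)=-1.
So the global minimum of J is A(4) + B(1) − 1 = -48 − 1 − 1 = -50, attained at (4, 1).

(4, 1)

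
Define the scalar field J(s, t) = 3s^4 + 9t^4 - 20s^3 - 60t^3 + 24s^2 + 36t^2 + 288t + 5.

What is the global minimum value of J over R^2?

J(s,t) separates as P(s) + Q(t) + 5, so its minimum is min P + min Q + 5.
P'(s) = 12s(s - 4)(s - 1) vanishes at s ∈ {0, 1, 4}; Q'(t) = 36(t - 4)(t - 2)(t + 1) vanishes at t ∈ {-1, 2, 4}.
Local minima of P (where P''>0): P(0)=0, P(4)=-128. Local minima of Q: Q(-1)=-183, Q(4)=192.
So the global minimum of J is P(4) + Q(-1) + 5 = -128 − 183 + 5 = -306, attained at (4, -1).

-306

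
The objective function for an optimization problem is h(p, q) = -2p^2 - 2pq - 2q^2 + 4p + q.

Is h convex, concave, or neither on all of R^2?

h is quadratic, so its Hessian is the constant matrix H = [[-4, -2], [-2, -4]].
det(H) = 12, tr(H) = -8.
det(H) > 0 and tr(H) < 0, so H is negative definite everywhere: concave.

concave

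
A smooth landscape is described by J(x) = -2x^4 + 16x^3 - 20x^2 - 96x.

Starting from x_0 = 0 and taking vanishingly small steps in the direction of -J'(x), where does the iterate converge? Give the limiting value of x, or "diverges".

J'(x) = -8(x - 4)(x - 3)(x + 1), so J'(0) = -96.
Gradient descent moves in the -J' direction, i.e. x is increasing.
The nearest critical point in that direction is x = 3, where J'' = 32 > 0 (a local minimum). The iterate converges there.

3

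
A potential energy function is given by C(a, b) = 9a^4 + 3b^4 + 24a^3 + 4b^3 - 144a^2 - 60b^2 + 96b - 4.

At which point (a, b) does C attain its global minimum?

C(a,b) separates as P(a) + Q(b) − 4, so its minimum is min P + min Q − 4.
P'(a) = 36a(a - 2)(a + 4) vanishes at a ∈ {-4, 0, 2}; Q'(b) = 12(b - 2)(b - 1)(b + 4) vanishes at b ∈ {-4, 1, 2}.
Local minima of P (where P''>0): P(-4)=-1536, P(2)=-240. Local minima of Q: Q(-4)=-832, Q(2)=32.
So the global minimum of C is P(-4) + Q(-4) − 4 = -1536 − 832 − 4 = -2372, attained at (-4, -4).

(-4, -4)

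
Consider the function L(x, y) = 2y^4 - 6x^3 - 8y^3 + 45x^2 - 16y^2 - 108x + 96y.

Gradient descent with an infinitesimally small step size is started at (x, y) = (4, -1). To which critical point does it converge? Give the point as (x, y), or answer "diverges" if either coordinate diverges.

diverges

L is separable, so gradient descent decouples: x follows -∂L/∂x, y follows -∂L/∂y.
∂L/∂x = -18(x - 3)(x - 2); at x=4 this is -36, so x increases.
∂L/∂y = 8(y - 3)(y - 2)(y + 2); at y=-1 this is 96, so y decreases.
The x-coordinate has no critical point in that direction and runs off to infinity.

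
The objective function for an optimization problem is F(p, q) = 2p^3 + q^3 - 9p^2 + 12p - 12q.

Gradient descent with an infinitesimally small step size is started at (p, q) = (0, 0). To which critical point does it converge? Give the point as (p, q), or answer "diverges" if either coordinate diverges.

F is separable, so gradient descent decouples: p follows -∂F/∂p, q follows -∂F/∂q.
∂F/∂p = 6(p - 2)(p - 1); at p=0 this is 12, so p decreases.
∂F/∂q = 3(q - 2)(q + 2); at q=0 this is -12, so q increases.
The p-coordinate has no critical point in that direction and runs off to infinity.

diverges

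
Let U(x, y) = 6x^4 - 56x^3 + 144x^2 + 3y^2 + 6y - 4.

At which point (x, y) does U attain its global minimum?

U(x,y) separates as P(x) + Q(y) − 4, so its minimum is min P + min Q − 4.
P'(x) = 24x(x - 4)(x - 3) vanishes at x ∈ {0, 3, 4}; Q'(y) = 6y + 6 vanishes at y ∈ {-1}.
Local minima of P (where P''>0): P(0)=0, P(4)=256. Local minima of Q: Q(-1)=-3.
So the global minimum of U is P(0) + Q(-1) − 4 = 0 − 3 − 4 = -7, attained at (0, -1).

(0, -1)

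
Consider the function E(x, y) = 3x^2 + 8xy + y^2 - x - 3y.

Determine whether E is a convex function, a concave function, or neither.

neither

E is quadratic, so its Hessian is the constant matrix H = [[6, 8], [8, 2]].
det(H) = -52, tr(H) = 8.
det(H) < 0, so H is indefinite: neither convex nor concave.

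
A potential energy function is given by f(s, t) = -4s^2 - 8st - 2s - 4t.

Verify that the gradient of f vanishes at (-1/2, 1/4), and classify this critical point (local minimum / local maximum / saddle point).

saddle point

∇f = (-8s - 8t - 2, -8s - 4); substituting (-1/2, 1/4) gives ∇f = (0, 0), so (-1/2, 1/4) is indeed a critical point.
The Hessian of f is constant: H = [[-8, -8], [-8, 0]].
det(H) = (-8)·0 − (-8)² = -64.
Since det(H) < 0, H is indefinite and the critical point is a saddle point.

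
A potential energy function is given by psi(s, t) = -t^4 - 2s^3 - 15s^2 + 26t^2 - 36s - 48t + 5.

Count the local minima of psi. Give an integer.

psi separates as a function of s plus a function of t, so ∇psi=0 decouples.
∂psi/∂s = -6(s + 2)(s + 3) = 0 at s ∈ {-3, -2}; ∂psi/∂t = -4(t - 3)(t - 1)(t + 4) = 0 at t ∈ {-4, 1, 3}.
The Hessian is diagonal: diag(psi_ss, psi_tt). Second derivatives: psi_ss(-3)=6, psi_ss(-2)=-6; psi_tt(-4)=-140, psi_tt(1)=40, psi_tt(3)=-56.
Local minima occur where both diagonal entries positive: (-3, 1). Count: 1.

1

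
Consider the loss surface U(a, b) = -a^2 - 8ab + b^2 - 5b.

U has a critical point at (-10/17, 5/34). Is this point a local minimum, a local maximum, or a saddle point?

The Hessian of U is constant: H = [[-2, -8], [-8, 2]].
det(H) = (-2)·2 − (-8)² = -68.
Since det(H) < 0, H is indefinite and the critical point is a saddle point.

saddle point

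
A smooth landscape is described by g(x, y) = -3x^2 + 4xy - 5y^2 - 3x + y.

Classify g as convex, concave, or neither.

concave

g is quadratic, so its Hessian is the constant matrix H = [[-6, 4], [4, -10]].
det(H) = 44, tr(H) = -16.
det(H) > 0 and tr(H) < 0, so H is negative definite everywhere: concave.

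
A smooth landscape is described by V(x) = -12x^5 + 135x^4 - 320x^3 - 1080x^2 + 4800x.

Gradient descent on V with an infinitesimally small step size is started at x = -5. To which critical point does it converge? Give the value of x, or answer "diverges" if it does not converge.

V'(x) = -60(x - 5)(x - 4)(x - 2)(x + 2), so V'(-5) = -113400.
Gradient descent moves in the -V' direction, i.e. x is increasing.
The nearest critical point in that direction is x = -2, where V'' = 10080 > 0 (a local minimum). The iterate converges there.

-2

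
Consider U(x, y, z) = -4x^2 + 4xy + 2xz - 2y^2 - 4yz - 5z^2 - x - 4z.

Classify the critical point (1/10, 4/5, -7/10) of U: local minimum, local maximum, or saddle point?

local maximum

The Hessian is constant: H = [[-8, 4, 2], [4, -4, -4], [2, -4, -10]].
Leading principal minors: Δ₁ = -8, Δ₂ = 16, Δ₃ = -80.
The minors alternate sign starting negative (−, +, −), so H is negative definite: a local maximum.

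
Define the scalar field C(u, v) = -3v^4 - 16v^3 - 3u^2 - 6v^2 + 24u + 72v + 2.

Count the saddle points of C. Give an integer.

C separates as a function of u plus a function of v, so ∇C=0 decouples.
∂C/∂u = -6(u - 4) = 0 at u ∈ {4}; ∂C/∂v = -12(v - 1)(v + 2)(v + 3) = 0 at v ∈ {-3, -2, 1}.
The Hessian is diagonal: diag(C_uu, C_vv). Second derivatives: C_uu(4)=-6; C_vv(-3)=-48, C_vv(-2)=36, C_vv(1)=-144.
Saddle points occur where the two diagonal entries have opposite signs: (4, -2). Count: 1.

1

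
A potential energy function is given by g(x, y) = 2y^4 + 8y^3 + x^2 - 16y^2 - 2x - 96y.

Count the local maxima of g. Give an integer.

g separates as a function of x plus a function of y, so ∇g=0 decouples.
∂g/∂x = 2(x - 1) = 0 at x ∈ {1}; ∂g/∂y = 8(y - 2)(y + 2)(y + 3) = 0 at y ∈ {-3, -2, 2}.
The Hessian is diagonal: diag(g_xx, g_yy). Second derivatives: g_xx(1)=2; g_yy(-3)=40, g_yy(-2)=-32, g_yy(2)=160.
Local maxima occur where both diagonal entries negative: none. Count: 0.

0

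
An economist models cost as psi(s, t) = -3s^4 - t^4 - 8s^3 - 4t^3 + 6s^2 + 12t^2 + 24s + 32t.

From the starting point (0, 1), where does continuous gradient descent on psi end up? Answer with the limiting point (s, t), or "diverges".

psi is separable, so gradient descent decouples: s follows -∂psi/∂s, t follows -∂psi/∂t.
∂psi/∂s = -12(s - 1)(s + 1)(s + 2); at s=0 this is 24, so s decreases.
∂psi/∂t = -4(t - 2)(t + 1)(t + 4); at t=1 this is 40, so t decreases.
s converges to its nearest critical value -1 (a local min of the s-part); t converges to -1. The iterate converges to (-1, -1).

(-1, -1)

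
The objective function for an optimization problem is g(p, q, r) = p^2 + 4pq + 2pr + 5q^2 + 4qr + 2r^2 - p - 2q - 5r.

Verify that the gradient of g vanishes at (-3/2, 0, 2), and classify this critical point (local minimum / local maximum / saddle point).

∇g = (2p + 4q + 2r - 1, 4p + 10q + 4r - 2, 2p + 4q + 4r - 5); substituting (-3/2, 0, 2) gives ∇g = (0, 0, 0), so (-3/2, 0, 2) is indeed a critical point.
The Hessian is constant: H = [[2, 4, 2], [4, 10, 4], [2, 4, 4]].
Leading principal minors: Δ₁ = 2, Δ₂ = 4, Δ₃ = 8.
All leading minors are positive, so H is positive definite: a local minimum.

local minimum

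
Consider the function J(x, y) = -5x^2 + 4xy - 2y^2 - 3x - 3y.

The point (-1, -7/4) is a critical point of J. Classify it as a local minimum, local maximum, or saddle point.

The Hessian of J is constant: H = [[-10, 4], [4, -4]].
det(H) = (-10)·(-4) − 4² = 24.
det(H) > 0 and tr(H) = -14 < 0, so H is negative definite and the point is a local maximum.

local maximum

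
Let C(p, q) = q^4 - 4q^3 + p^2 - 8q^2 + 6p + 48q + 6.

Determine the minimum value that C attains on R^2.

-83

C(p,q) separates as A(p) + B(q) + 6, so its minimum is min A + min B + 6.
A'(p) = 2p + 6 vanishes at p ∈ {-3}; B'(q) = 4(q - 3)(q - 2)(q + 2) vanishes at q ∈ {-2, 2, 3}.
Local minima of A (where A''>0): A(-3)=-9. Local minima of B: B(-2)=-80, B(3)=45.
So the global minimum of C is A(-3) + B(-2) + 6 = -9 − 80 + 6 = -83, attained at (-3, -2).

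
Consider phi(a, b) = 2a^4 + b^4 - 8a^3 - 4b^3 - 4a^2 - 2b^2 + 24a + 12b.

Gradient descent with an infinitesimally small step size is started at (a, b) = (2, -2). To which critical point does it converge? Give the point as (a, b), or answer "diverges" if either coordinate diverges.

phi is separable, so gradient descent decouples: a follows -∂phi/∂a, b follows -∂phi/∂b.
∂phi/∂a = 8(a - 3)(a - 1)(a + 1); at a=2 this is -24, so a increases.
∂phi/∂b = 4(b - 3)(b - 1)(b + 1); at b=-2 this is -60, so b increases.
a converges to its nearest critical value 3 (a local min of the a-part); b converges to -1. The iterate converges to (3, -1).

(3, -1)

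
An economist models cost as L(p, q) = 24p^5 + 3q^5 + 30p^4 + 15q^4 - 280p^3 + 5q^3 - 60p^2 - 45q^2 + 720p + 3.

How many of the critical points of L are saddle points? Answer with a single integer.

L separates as a function of p plus a function of q, so ∇L=0 decouples.
∂L/∂p = 120(p - 2)(p - 1)(p + 1)(p + 3) = 0 at p ∈ {-3, -1, 1, 2}; ∂L/∂q = 15q(q - 1)(q + 2)(q + 3) = 0 at q ∈ {-3, -2, 0, 1}.
The Hessian is diagonal: diag(L_pp, L_qq). Second derivatives: L_pp(-3)=-4800, L_pp(-1)=1440, L_pp(1)=-960, L_pp(2)=1800; L_qq(-3)=-180, L_qq(-2)=90, L_qq(0)=-90, L_qq(1)=180.
Saddle points occur where the two diagonal entries have opposite signs: (-3, -2), (-3, 1), (-1, -3), (-1, 0), (1, -2), (1, 1), (2, -3), (2, 0). Count: 8.

8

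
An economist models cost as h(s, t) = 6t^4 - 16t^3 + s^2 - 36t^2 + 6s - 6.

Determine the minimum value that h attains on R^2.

h(s,t) separates as P(s) + Q(t) − 6, so its minimum is min P + min Q − 6.
P'(s) = 2s + 6 vanishes at s ∈ {-3}; Q'(t) = 24t(t - 3)(t + 1) vanishes at t ∈ {-1, 0, 3}.
Local minima of P (where P''>0): P(-3)=-9. Local minima of Q: Q(-1)=-14, Q(3)=-270.
So the global minimum of h is P(-3) + Q(3) − 6 = -9 − 270 − 6 = -285, attained at (-3, 3).

-285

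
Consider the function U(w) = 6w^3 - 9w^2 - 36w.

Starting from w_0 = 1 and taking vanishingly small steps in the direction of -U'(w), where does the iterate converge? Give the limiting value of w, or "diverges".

2

U'(w) = 18(w - 2)(w + 1), so U'(1) = -36.
Gradient descent moves in the -U' direction, i.e. w is increasing.
The nearest critical point in that direction is w = 2, where U'' = 54 > 0 (a local minimum). The iterate converges there.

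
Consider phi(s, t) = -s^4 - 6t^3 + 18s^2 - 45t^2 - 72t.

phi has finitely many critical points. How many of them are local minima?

phi separates as a function of s plus a function of t, so ∇phi=0 decouples.
∂phi/∂s = -4s(s - 3)(s + 3) = 0 at s ∈ {-3, 0, 3}; ∂phi/∂t = -18(t + 1)(t + 4) = 0 at t ∈ {-4, -1}.
The Hessian is diagonal: diag(phi_ss, phi_tt). Second derivatives: phi_ss(-3)=-72, phi_ss(0)=36, phi_ss(3)=-72; phi_tt(-4)=54, phi_tt(-1)=-54.
Local minima occur where both diagonal entries positive: (0, -4). Count: 1.

1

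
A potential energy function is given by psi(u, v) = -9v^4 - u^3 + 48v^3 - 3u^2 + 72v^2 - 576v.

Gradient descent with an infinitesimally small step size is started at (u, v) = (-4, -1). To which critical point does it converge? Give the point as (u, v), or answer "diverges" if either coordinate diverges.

psi is separable, so gradient descent decouples: u follows -∂psi/∂u, v follows -∂psi/∂v.
∂psi/∂u = -3u(u + 2); at u=-4 this is -24, so u increases.
∂psi/∂v = -36(v - 4)(v - 2)(v + 2); at v=-1 this is -540, so v increases.
u converges to its nearest critical value -2 (a local min of the u-part); v converges to 2. The iterate converges to (-2, 2).

(-2, 2)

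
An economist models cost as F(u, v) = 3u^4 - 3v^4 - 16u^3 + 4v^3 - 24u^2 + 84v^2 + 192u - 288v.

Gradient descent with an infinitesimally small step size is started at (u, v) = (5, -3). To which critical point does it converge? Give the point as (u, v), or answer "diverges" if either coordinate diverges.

F is separable, so gradient descent decouples: u follows -∂F/∂u, v follows -∂F/∂v.
∂F/∂u = 12(u - 4)(u - 2)(u + 2); at u=5 this is 252, so u decreases.
∂F/∂v = -12(v - 3)(v - 2)(v + 4); at v=-3 this is -360, so v increases.
u converges to its nearest critical value 4 (a local min of the u-part); v converges to 2. The iterate converges to (4, 2).

(4, 2)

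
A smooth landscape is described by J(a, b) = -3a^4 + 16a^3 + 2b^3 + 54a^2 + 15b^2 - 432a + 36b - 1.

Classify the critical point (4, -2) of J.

saddle point

The mixed partial ∂²J/∂a∂b is 0, so the Hessian at any point is diag(J_aa, J_bb) = diag(12(-3a^2 + 8a + 9), 6(2b + 5)).
At (4, -2): H = diag(-84, 6).
The eigenvalues have opposite signs, so H is indefinite: a saddle point.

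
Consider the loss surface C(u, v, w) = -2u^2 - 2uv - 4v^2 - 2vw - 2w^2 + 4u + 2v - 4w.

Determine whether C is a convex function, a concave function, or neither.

concave

C is quadratic, so its Hessian is the constant matrix H = [[-4, -2, 0], [-2, -8, -2], [0, -2, -4]].
Leading principal minors: -4, 28, -96.
Signs alternate −, +, − ⇒ H ≺ 0 ⇒ concave.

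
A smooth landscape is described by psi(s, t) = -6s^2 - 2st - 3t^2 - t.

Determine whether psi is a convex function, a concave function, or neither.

concave

psi is quadratic, so its Hessian is the constant matrix H = [[-12, -2], [-2, -6]].
det(H) = 68, tr(H) = -18.
det(H) > 0 and tr(H) < 0, so H is negative definite everywhere: concave.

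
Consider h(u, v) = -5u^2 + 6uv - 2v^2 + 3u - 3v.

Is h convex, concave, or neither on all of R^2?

concave

h is quadratic, so its Hessian is the constant matrix H = [[-10, 6], [6, -4]].
det(H) = 4, tr(H) = -14.
det(H) > 0 and tr(H) < 0, so H is negative definite everywhere: concave.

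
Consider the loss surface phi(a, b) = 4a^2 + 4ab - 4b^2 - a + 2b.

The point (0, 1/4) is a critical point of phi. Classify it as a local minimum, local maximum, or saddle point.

The Hessian of phi is constant: H = [[8, 4], [4, -8]].
det(H) = 8·(-8) − 4² = -80.
Since det(H) < 0, H is indefinite and the critical point is a saddle point.

saddle point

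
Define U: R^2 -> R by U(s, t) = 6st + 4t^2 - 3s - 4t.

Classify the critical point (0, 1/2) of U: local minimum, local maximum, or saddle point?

The Hessian of U is constant: H = [[0, 6], [6, 8]].
det(H) = 0·8 − 6² = -36.
Since det(H) < 0, H is indefinite and the critical point is a saddle point.

saddle point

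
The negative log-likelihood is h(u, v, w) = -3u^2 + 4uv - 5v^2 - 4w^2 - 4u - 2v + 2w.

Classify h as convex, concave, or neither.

h is quadratic, so its Hessian is the constant matrix H = [[-6, 4, 0], [4, -10, 0], [0, 0, -8]].
Leading principal minors: -6, 44, -352.
Signs alternate −, +, − ⇒ H ≺ 0 ⇒ concave.

concave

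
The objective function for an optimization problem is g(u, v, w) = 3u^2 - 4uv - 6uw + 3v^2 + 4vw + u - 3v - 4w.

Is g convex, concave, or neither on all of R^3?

neither

g is quadratic, so its Hessian is the constant matrix H = [[6, -4, -6], [-4, 6, 4], [-6, 4, 0]].
Leading principal minors: 6, 20, -120.
Neither pattern holds ⇒ H is indefinite ⇒ neither convex nor concave.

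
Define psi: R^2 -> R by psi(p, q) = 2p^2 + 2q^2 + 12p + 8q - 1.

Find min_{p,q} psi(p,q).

-27

psi(p,q) separates as A(p) + B(q) − 1, so its minimum is min A + min B − 1.
A'(p) = 4p + 12 vanishes at p ∈ {-3}; B'(q) = 4q + 8 vanishes at q ∈ {-2}.
Local minima of A (where A''>0): A(-3)=-18. Local minima of B: B(-2)=-8.
So the global minimum of psi is A(-3) + B(-2) − 1 = -18 − 8 − 1 = -27, attained at (-3, -2).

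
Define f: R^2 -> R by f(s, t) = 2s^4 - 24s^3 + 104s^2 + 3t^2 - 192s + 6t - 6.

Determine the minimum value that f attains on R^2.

-137

f(s,t) separates as P(s) + Q(t) − 6, so its minimum is min P + min Q − 6.
P'(s) = 8(s - 4)(s - 3)(s - 2) vanishes at s ∈ {2, 3, 4}; Q'(t) = 6(t + 1) vanishes at t ∈ {-1}.
Local minima of P (where P''>0): P(2)=-128, P(4)=-128. Local minima of Q: Q(-1)=-3.
So the global minimum of f is P(2) + Q(-1) − 6 = -128 − 3 − 6 = -137, attained at (2, -1).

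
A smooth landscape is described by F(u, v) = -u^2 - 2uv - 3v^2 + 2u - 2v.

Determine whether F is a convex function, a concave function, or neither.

concave

F is quadratic, so its Hessian is the constant matrix H = [[-2, -2], [-2, -6]].
det(H) = 8, tr(H) = -8.
det(H) > 0 and tr(H) < 0, so H is negative definite everywhere: concave.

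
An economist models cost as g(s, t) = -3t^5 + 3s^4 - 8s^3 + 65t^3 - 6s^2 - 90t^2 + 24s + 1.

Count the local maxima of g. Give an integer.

g separates as a function of s plus a function of t, so ∇g=0 decouples.
∂g/∂s = 12(s - 2)(s - 1)(s + 1) = 0 at s ∈ {-1, 1, 2}; ∂g/∂t = -15t(t - 3)(t - 1)(t + 4) = 0 at t ∈ {-4, 0, 1, 3}.
The Hessian is diagonal: diag(g_ss, g_tt). Second derivatives: g_ss(-1)=72, g_ss(1)=-24, g_ss(2)=36; g_tt(-4)=2100, g_tt(0)=-180, g_tt(1)=150, g_tt(3)=-630.
Local maxima occur where both diagonal entries negative: (1, 0), (1, 3). Count: 2.

2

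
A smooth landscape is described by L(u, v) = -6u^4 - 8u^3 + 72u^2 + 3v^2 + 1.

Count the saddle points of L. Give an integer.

L separates as a function of u plus a function of v, so ∇L=0 decouples.
∂L/∂u = -24u(u - 2)(u + 3) = 0 at u ∈ {-3, 0, 2}; ∂L/∂v = 6v = 0 at v ∈ {0}.
The Hessian is diagonal: diag(L_uu, L_vv). Second derivatives: L_uu(-3)=-360, L_uu(0)=144, L_uu(2)=-240; L_vv(0)=6.
Saddle points occur where the two diagonal entries have opposite signs: (-3, 0), (2, 0). Count: 2.

2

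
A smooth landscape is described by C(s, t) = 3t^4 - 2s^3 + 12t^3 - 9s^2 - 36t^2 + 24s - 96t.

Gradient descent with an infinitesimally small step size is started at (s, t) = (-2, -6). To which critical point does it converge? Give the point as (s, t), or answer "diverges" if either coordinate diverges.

(-4, -4)

C is separable, so gradient descent decouples: s follows -∂C/∂s, t follows -∂C/∂t.
∂C/∂s = -6(s - 1)(s + 4); at s=-2 this is 36, so s decreases.
∂C/∂t = 12(t - 2)(t + 1)(t + 4); at t=-6 this is -960, so t increases.
s converges to its nearest critical value -4 (a local min of the s-part); t converges to -4. The iterate converges to (-4, -4).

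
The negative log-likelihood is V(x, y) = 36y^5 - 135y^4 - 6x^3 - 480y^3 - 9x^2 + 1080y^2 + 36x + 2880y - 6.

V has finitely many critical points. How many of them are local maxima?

V separates as a function of x plus a function of y, so ∇V=0 decouples.
∂V/∂x = -18(x - 1)(x + 2) = 0 at x ∈ {-2, 1}; ∂V/∂y = 180(y - 4)(y - 2)(y + 1)(y + 2) = 0 at y ∈ {-2, -1, 2, 4}.
The Hessian is diagonal: diag(V_xx, V_yy). Second derivatives: V_xx(-2)=54, V_xx(1)=-54; V_yy(-2)=-4320, V_yy(-1)=2700, V_yy(2)=-4320, V_yy(4)=10800.
Local maxima occur where both diagonal entries negative: (1, -2), (1, 2). Count: 2.

2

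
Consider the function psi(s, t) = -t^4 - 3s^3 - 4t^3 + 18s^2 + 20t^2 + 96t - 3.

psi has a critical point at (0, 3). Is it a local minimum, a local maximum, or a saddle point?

The mixed partial ∂²psi/∂s∂t is 0, so the Hessian at any point is diag(psi_ss, psi_tt) = diag(18(-s + 2), 4(-3t^2 - 6t + 10)).
At (0, 3): H = diag(36, -140).
The eigenvalues have opposite signs, so H is indefinite: a saddle point.

saddle point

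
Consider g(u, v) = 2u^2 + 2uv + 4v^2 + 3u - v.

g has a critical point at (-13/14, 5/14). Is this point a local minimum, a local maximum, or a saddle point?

The Hessian of g is constant: H = [[4, 2], [2, 8]].
det(H) = 4·8 − 2² = 28.
det(H) > 0 and tr(H) = 12 > 0, so H is positive definite and the point is a local minimum.

local minimum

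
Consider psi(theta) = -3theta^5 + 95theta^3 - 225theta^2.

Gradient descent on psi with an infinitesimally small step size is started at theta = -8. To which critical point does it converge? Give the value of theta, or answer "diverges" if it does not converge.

psi'(theta) = -15theta(theta - 3)(theta - 2)(theta + 5), so psi'(-8) = -39600.
Gradient descent moves in the -psi' direction, i.e. theta is increasing.
The nearest critical point in that direction is theta = -5, where psi'' = 4200 > 0 (a local minimum). The iterate converges there.

-5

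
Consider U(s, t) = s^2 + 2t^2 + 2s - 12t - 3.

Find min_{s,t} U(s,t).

-22

U(s,t) separates as P(s) + Q(t) − 3, so its minimum is min P + min Q − 3.
P'(s) = 2s + 2 vanishes at s ∈ {-1}; Q'(t) = 4(t - 3) vanishes at t ∈ {3}.
Local minima of P (where P''>0): P(-1)=-1. Local minima of Q: Q(3)=-18.
So the global minimum of U is P(-1) + Q(3) − 3 = -1 − 18 − 3 = -22, attained at (-1, 3).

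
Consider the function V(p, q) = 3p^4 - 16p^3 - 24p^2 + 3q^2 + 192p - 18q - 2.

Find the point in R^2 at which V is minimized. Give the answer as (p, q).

V(p,q) separates as A(p) + B(q) − 2, so its minimum is min A + min B − 2.
A'(p) = 12(p - 4)(p - 2)(p + 2) vanishes at p ∈ {-2, 2, 4}; B'(q) = 6q - 18 vanishes at q ∈ {3}.
Local minima of A (where A''>0): A(-2)=-304, A(4)=128. Local minima of B: B(3)=-27.
So the global minimum of V is A(-2) + B(3) − 2 = -304 − 27 − 2 = -333, attained at (-2, 3).

(-2, 3)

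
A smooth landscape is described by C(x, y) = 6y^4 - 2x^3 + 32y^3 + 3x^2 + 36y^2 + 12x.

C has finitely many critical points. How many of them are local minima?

2

C separates as a function of x plus a function of y, so ∇C=0 decouples.
∂C/∂x = -6(x - 2)(x + 1) = 0 at x ∈ {-1, 2}; ∂C/∂y = 24y(y + 1)(y + 3) = 0 at y ∈ {-3, -1, 0}.
The Hessian is diagonal: diag(C_xx, C_yy). Second derivatives: C_xx(-1)=18, C_xx(2)=-18; C_yy(-3)=144, C_yy(-1)=-48, C_yy(0)=72.
Local minima occur where both diagonal entries positive: (-1, -3), (-1, 0). Count: 2.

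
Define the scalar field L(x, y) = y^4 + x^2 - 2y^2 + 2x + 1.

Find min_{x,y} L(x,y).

L(x,y) separates as P(x) + Q(y) + 1, so its minimum is min P + min Q + 1.
P'(x) = 2x + 2 vanishes at x ∈ {-1}; Q'(y) = 4y(y - 1)(y + 1) vanishes at y ∈ {-1, 0, 1}.
Local minima of P (where P''>0): P(-1)=-1. Local minima of Q: Q(-1)=-1, Q(1)=-1.
So the global minimum of L is P(-1) + Q(-1) + 1 = -1 − 1 + 1 = -1, attained at (-1, -1).

-1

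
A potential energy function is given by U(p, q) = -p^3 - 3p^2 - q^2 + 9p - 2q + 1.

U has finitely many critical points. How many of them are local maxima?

U separates as a function of p plus a function of q, so ∇U=0 decouples.
∂U/∂p = -3(p - 1)(p + 3) = 0 at p ∈ {-3, 1}; ∂U/∂q = -2(q + 1) = 0 at q ∈ {-1}.
The Hessian is diagonal: diag(U_pp, U_qq). Second derivatives: U_pp(-3)=12, U_pp(1)=-12; U_qq(-1)=-2.
Local maxima occur where both diagonal entries negative: (1, -1). Count: 1.

1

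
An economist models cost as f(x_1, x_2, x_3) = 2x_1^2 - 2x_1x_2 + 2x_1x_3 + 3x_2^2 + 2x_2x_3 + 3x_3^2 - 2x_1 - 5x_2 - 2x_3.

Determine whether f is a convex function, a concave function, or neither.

f is quadratic, so its Hessian is the constant matrix H = [[4, -2, 2], [-2, 6, 2], [2, 2, 6]].
Leading principal minors: 4, 20, 64.
All positive ⇒ H ≻ 0 ⇒ convex.

convex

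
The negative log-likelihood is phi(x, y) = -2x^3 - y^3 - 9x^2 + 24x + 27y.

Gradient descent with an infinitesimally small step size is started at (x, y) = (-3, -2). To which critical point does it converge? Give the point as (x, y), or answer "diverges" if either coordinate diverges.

phi is separable, so gradient descent decouples: x follows -∂phi/∂x, y follows -∂phi/∂y.
∂phi/∂x = -6(x - 1)(x + 4); at x=-3 this is 24, so x decreases.
∂phi/∂y = -3(y - 3)(y + 3); at y=-2 this is 15, so y decreases.
x converges to its nearest critical value -4 (a local min of the x-part); y converges to -3. The iterate converges to (-4, -3).

(-4, -3)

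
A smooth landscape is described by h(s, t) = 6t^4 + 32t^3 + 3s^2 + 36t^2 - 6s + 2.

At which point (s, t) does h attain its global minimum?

h(s,t) separates as P(s) + Q(t) + 2, so its minimum is min P + min Q + 2.
P'(s) = 6s - 6 vanishes at s ∈ {1}; Q'(t) = 24t(t + 1)(t + 3) vanishes at t ∈ {-3, -1, 0}.
Local minima of P (where P''>0): P(1)=-3. Local minima of Q: Q(-3)=-54, Q(0)=0.
So the global minimum of h is P(1) + Q(-3) + 2 = -3 − 54 + 2 = -55, attained at (1, -3).

(1, -3)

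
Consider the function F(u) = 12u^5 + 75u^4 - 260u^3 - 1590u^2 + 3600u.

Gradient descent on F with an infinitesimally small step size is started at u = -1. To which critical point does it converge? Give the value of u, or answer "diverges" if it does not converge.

-4

F'(u) = 60(u - 3)(u - 1)(u + 4)(u + 5), so F'(-1) = 5760.
Gradient descent moves in the -F' direction, i.e. u is decreasing.
The nearest critical point in that direction is u = -4, where F'' = 2100 > 0 (a local minimum). The iterate converges there.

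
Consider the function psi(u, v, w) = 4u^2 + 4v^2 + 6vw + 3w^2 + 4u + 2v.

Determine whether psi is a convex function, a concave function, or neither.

convex

psi is quadratic, so its Hessian is the constant matrix H = [[8, 0, 0], [0, 8, 6], [0, 6, 6]].
Leading principal minors: 8, 64, 96.
All positive ⇒ H ≻ 0 ⇒ convex.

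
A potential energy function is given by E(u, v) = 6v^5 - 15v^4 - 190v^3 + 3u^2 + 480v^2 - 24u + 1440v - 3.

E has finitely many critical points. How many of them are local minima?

2

E separates as a function of u plus a function of v, so ∇E=0 decouples.
∂E/∂u = 6(u - 4) = 0 at u ∈ {4}; ∂E/∂v = 30(v - 4)(v - 3)(v + 1)(v + 4) = 0 at v ∈ {-4, -1, 3, 4}.
The Hessian is diagonal: diag(E_uu, E_vv). Second derivatives: E_uu(4)=6; E_vv(-4)=-5040, E_vv(-1)=1800, E_vv(3)=-840, E_vv(4)=1200.
Local minima occur where both diagonal entries positive: (4, -1), (4, 4). Count: 2.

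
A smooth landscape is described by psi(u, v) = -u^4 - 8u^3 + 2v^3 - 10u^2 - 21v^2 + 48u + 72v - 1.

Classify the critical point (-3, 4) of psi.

local minimum

The mixed partial ∂²psi/∂u∂v is 0, so the Hessian at any point is diag(psi_uu, psi_vv) = diag(-4(3u^2 + 12u + 5), 6(2v - 7)).
At (-3, 4): H = diag(16, 6).
Both eigenvalues are positive, so H is positive definite: a local minimum.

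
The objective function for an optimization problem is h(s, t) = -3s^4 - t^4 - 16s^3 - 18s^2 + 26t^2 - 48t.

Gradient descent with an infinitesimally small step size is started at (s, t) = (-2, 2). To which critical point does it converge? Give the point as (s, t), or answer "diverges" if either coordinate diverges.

h is separable, so gradient descent decouples: s follows -∂h/∂s, t follows -∂h/∂t.
∂h/∂s = -12s(s + 1)(s + 3); at s=-2 this is -24, so s increases.
∂h/∂t = -4(t - 3)(t - 1)(t + 4); at t=2 this is 24, so t decreases.
s converges to its nearest critical value -1 (a local min of the s-part); t converges to 1. The iterate converges to (-1, 1).

(-1, 1)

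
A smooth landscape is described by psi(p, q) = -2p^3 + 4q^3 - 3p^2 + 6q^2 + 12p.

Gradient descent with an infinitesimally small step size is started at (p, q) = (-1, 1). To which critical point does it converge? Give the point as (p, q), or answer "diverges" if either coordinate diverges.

(-2, 0)

psi is separable, so gradient descent decouples: p follows -∂psi/∂p, q follows -∂psi/∂q.
∂psi/∂p = -6(p - 1)(p + 2); at p=-1 this is 12, so p decreases.
∂psi/∂q = 12q(q + 1); at q=1 this is 24, so q decreases.
p converges to its nearest critical value -2 (a local min of the p-part); q converges to 0. The iterate converges to (-2, 0).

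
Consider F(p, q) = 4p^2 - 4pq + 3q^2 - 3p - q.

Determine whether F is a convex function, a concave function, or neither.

convex

F is quadratic, so its Hessian is the constant matrix H = [[8, -4], [-4, 6]].
det(H) = 32, tr(H) = 14.
det(H) > 0 and tr(H) > 0, so H is positive definite everywhere: convex.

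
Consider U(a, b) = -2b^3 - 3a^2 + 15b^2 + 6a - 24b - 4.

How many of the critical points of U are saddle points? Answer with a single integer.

1

U separates as a function of a plus a function of b, so ∇U=0 decouples.
∂U/∂a = -6(a - 1) = 0 at a ∈ {1}; ∂U/∂b = -6(b - 4)(b - 1) = 0 at b ∈ {1, 4}.
The Hessian is diagonal: diag(U_aa, U_bb). Second derivatives: U_aa(1)=-6; U_bb(1)=18, U_bb(4)=-18.
Saddle points occur where the two diagonal entries have opposite signs: (1, 1). Count: 1.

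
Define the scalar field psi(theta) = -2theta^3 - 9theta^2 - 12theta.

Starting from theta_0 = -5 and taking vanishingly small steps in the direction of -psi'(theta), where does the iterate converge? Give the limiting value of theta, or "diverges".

-2

psi'(theta) = -6(theta + 1)(theta + 2), so psi'(-5) = -72.
Gradient descent moves in the -psi' direction, i.e. theta is increasing.
The nearest critical point in that direction is theta = -2, where psi'' = 6 > 0 (a local minimum). The iterate converges there.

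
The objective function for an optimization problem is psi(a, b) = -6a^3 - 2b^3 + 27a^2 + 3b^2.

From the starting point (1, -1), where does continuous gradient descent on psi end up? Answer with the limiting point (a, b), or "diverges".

psi is separable, so gradient descent decouples: a follows -∂psi/∂a, b follows -∂psi/∂b.
∂psi/∂a = -18a(a - 3); at a=1 this is 36, so a decreases.
∂psi/∂b = -6b(b - 1); at b=-1 this is -12, so b increases.
a converges to its nearest critical value 0 (a local min of the a-part); b converges to 0. The iterate converges to (0, 0).

(0, 0)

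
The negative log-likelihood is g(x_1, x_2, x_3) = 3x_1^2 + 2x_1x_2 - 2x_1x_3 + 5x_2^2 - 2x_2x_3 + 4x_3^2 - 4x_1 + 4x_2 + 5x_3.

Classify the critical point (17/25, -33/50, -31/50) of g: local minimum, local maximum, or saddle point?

The Hessian is constant: H = [[6, 2, -2], [2, 10, -2], [-2, -2, 8]].
Leading principal minors: Δ₁ = 6, Δ₂ = 56, Δ₃ = 400.
All leading minors are positive, so H is positive definite: a local minimum.

local minimum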